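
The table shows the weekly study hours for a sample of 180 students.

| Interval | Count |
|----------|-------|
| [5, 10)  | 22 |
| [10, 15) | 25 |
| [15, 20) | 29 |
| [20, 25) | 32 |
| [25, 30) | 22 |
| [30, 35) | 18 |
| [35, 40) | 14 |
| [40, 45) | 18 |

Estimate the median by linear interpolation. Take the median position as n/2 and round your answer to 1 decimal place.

Cumulative frequencies: 22, 47, 76, 108, 130, 148, 162, 180
n = 180; position = n/2 = 90.
This falls in the class [20, 25): L = 20, F = 76, f = 32, h = 5.
Median ≈ 20 + ((90 − 76) / 32) × 5 = 22.1875

22.2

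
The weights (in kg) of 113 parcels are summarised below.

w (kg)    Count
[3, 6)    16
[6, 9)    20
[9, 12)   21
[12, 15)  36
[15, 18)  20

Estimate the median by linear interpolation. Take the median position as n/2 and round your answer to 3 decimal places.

Cumulative frequencies: 16, 36, 57, 93, 113
n = 113; position = n/2 = 56.5.
This falls in the class [9, 12): L = 9, F = 36, f = 21, h = 3.
Median ≈ 9 + ((56.5 − 36) / 21) × 3 = 11.9286

11.929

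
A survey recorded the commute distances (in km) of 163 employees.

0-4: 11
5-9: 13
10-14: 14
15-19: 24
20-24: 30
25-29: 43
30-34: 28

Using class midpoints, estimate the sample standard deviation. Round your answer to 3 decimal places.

8.958

Midpoints: 2, 7, 12, 17, 22, 27, 32
n = 163, Σfm = 3406, mean = 20.8957
Σfm² = 84172
Σf(m − x̄)² = Σfm² − (Σfm)²/n = 84172 − 3406²/163 = 13001.2270
Sample variance = 13001.2270 / 162 = 80.2545
Standard deviation = √80.2545 = 8.9585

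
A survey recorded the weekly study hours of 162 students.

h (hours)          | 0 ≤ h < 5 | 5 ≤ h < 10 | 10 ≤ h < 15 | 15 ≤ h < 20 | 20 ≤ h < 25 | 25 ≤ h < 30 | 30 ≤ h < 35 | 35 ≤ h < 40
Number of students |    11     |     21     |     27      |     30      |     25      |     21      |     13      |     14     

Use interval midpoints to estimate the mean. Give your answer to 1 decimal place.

Midpoints: 2.5, 7.5, 12.5, 17.5, 22.5, 27.5, 32.5, 37.5
Σfm = 11×2.5 + 21×7.5 + 27×12.5 + 30×17.5 + 25×22.5 + 21×27.5 + 13×32.5 + 14×37.5 = 3135
n = Σf = 162
Mean = 3135 / 162 = 19.3519

19.4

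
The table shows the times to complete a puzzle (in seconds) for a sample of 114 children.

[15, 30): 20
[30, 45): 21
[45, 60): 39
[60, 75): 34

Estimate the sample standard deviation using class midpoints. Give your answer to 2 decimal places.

Midpoints: 22.5, 37.5, 52.5, 67.5
n = 114, Σfm = 5580, mean = 48.9474
Σfm² = 302062.5
Σf(m − x̄)² = Σfm² − (Σfm)²/n = 302062.5 − 5580²/114 = 28936.1842
Sample variance = 28936.1842 / 113 = 256.0724
Standard deviation = √256.0724 = 16.0023

16.00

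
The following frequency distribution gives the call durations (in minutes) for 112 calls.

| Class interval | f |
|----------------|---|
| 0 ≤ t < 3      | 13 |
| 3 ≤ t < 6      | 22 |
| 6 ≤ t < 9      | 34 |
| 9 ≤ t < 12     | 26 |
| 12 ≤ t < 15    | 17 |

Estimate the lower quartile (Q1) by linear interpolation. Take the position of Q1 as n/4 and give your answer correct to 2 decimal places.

Cumulative frequencies: 13, 35, 69, 95, 112
n = 112; position = n/4 = 28.
This falls in the class 3 ≤ t < 6: L = 3, F = 13, f = 22, h = 3.
Lower quartile ≈ 3 + ((28 − 13) / 22) × 3 = 5.0455

5.05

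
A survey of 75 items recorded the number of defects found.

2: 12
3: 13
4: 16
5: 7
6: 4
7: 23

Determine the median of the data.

Cumulative frequencies: 12, 25, 41, 48, 52, 75
n = 75, so the median is the value in position (n+1)/2 = 38.
Position 38 falls at value 4.

4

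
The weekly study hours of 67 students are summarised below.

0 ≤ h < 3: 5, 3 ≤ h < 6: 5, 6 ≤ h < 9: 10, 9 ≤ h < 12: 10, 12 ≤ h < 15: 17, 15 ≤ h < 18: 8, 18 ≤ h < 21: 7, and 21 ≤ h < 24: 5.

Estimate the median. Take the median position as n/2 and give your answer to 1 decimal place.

Cumulative frequencies: 5, 10, 20, 30, 47, 55, 62, 67
n = 67; position = n/2 = 33.5.
This falls in the class 12 ≤ h < 15: L = 12, F = 30, f = 17, h = 3.
Median ≈ 12 + ((33.5 − 30) / 17) × 3 = 12.6176

12.6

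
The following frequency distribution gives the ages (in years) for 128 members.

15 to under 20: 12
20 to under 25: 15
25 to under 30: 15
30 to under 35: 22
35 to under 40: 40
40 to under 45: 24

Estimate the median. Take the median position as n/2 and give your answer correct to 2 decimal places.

Cumulative frequencies: 12, 27, 42, 64, 104, 128
n = 128; position = n/2 = 64.
This falls in the class 30 to under 35: L = 30, F = 42, f = 22, h = 5.
Median ≈ 30 + ((64 − 42) / 22) × 5 = 35.0000

35.00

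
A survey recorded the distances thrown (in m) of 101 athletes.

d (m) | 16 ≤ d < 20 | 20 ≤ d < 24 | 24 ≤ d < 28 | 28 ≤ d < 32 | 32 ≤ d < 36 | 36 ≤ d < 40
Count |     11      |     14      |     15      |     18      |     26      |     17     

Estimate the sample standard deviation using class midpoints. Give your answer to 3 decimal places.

6.468

Midpoints: 18, 22, 26, 30, 34, 38
n = 101, Σfm = 2966, mean = 29.3663
Σfm² = 91284
Σf(m − x̄)² = Σfm² − (Σfm)²/n = 91284 − 2966²/101 = 4183.4455
Sample variance = 4183.4455 / 100 = 41.8345
Standard deviation = √41.8345 = 6.4680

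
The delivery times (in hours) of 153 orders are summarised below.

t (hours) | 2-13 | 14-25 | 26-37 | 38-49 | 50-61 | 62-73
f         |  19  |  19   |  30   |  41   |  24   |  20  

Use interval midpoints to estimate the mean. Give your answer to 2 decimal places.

Midpoints: 7.5, 19.5, 31.5, 43.5, 55.5, 67.5
Σfm = 19×7.5 + 19×19.5 + 30×31.5 + 41×43.5 + 24×55.5 + 20×67.5 = 5923.5
n = Σf = 153
Mean = 5923.5 / 153 = 38.7157

38.72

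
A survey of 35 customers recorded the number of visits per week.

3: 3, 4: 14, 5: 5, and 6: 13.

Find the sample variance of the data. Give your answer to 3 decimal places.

1.106

Values: 3, 4, 5, 6
n = 35, Σfx = 168, mean = 4.8000
Σfx² = 844
Σf(x − x̄)² = Σfx² − (Σfx)²/n = 844 − 168²/35 = 37.6000
Sample variance = 37.6000 / 34 = 1.1059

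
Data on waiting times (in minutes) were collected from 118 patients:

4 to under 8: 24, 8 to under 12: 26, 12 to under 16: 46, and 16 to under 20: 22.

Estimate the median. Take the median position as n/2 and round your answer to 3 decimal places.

12.783

Cumulative frequencies: 24, 50, 96, 118
n = 118; position = n/2 = 59.
This falls in the class 12 to under 16: L = 12, F = 50, f = 46, h = 4.
Median ≈ 12 + ((59 − 50) / 46) × 4 = 12.7826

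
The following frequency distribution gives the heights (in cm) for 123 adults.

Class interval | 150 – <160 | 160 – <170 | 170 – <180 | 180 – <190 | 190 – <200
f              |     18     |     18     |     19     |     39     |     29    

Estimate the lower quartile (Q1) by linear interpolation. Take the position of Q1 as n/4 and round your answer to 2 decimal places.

Cumulative frequencies: 18, 36, 55, 94, 123
n = 123; position = n/4 = 30.75.
This falls in the class 160 – <170: L = 160, F = 18, f = 18, h = 10.
Lower quartile ≈ 160 + ((30.75 − 18) / 18) × 10 = 167.0833

167.08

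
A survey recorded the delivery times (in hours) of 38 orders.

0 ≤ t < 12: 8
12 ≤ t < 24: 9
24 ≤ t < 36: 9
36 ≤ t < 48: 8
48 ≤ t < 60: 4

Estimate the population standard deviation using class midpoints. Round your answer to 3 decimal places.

15.435

Midpoints: 6, 18, 30, 42, 54
n = 38, Σfm = 1032, mean = 27.1579
Σfm² = 37080
Σf(m − x̄)² = Σfm² − (Σfm)²/n = 37080 − 1032²/38 = 9053.0526
Population variance = 9053.0526 / 38 = 238.2382
Standard deviation = √238.2382 = 15.4350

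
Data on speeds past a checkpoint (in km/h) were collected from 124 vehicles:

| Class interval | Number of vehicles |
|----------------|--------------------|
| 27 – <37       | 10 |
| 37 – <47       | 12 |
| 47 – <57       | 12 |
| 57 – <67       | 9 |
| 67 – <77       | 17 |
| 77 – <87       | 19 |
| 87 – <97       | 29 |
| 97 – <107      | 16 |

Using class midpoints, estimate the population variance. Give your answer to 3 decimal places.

485.432

Midpoints: 32, 42, 52, 62, 72, 82, 92, 102
n = 124, Σfm = 9088, mean = 73.2903
Σfm² = 726256
Σf(m − x̄)² = Σfm² − (Σfm)²/n = 726256 − 9088²/124 = 60193.5484
Population variance = 60193.5484 / 124 = 485.4318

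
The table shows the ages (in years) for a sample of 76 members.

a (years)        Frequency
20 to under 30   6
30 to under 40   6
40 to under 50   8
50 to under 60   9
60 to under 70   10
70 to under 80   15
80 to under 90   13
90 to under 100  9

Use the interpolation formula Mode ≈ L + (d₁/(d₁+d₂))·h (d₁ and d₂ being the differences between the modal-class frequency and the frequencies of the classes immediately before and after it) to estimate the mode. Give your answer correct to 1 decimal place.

Modal class: 70 to under 80 (highest frequency 15).
d₁ = 15 − 10 = 5, d₂ = 15 − 13 = 2
Mode ≈ 70 + (5/(5+2)) × 10 = 70 + 7.1429 = 77.1429

77.1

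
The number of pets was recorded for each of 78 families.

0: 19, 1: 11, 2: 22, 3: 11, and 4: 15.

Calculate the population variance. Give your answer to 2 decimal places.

Values: 0, 1, 2, 3, 4
n = 78, Σfx = 148, mean = 1.8974
Σfx² = 438
Σf(x − x̄)² = Σfx² − (Σfx)²/n = 438 − 148²/78 = 157.1795
Population variance = 157.1795 / 78 = 2.0151

2.02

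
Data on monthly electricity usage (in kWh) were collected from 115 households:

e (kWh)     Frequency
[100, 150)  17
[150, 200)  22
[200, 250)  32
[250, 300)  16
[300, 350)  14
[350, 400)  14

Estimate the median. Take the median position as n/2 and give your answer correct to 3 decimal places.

228.906

Cumulative frequencies: 17, 39, 71, 87, 101, 115
n = 115; position = n/2 = 57.5.
This falls in the class [200, 250): L = 200, F = 39, f = 32, h = 50.
Median ≈ 200 + ((57.5 − 39) / 32) × 50 = 228.9062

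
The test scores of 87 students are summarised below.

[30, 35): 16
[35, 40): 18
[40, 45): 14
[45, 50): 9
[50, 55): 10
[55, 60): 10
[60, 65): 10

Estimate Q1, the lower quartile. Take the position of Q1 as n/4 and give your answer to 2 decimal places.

Cumulative frequencies: 16, 34, 48, 57, 67, 77, 87
n = 87; position = n/4 = 21.75.
This falls in the class [35, 40): L = 35, F = 16, f = 18, h = 5.
Lower quartile ≈ 35 + ((21.75 − 16) / 18) × 5 = 36.5972

36.60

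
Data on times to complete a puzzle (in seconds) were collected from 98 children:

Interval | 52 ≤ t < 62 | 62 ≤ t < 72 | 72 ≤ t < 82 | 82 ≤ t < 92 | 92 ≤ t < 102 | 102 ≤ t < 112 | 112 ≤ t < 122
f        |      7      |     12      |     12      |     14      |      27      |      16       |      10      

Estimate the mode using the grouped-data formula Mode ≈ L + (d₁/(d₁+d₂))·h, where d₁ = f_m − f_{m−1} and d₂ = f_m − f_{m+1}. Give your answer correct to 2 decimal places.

Modal class: 92 ≤ t < 102 (highest frequency 27).
d₁ = 27 − 14 = 13, d₂ = 27 − 16 = 11
Mode ≈ 92 + (13/(13+11)) × 10 = 92 + 5.4167 = 97.4167

97.42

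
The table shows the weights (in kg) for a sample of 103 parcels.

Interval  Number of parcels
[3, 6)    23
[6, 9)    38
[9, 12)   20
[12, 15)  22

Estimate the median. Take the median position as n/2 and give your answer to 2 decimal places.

8.25

Cumulative frequencies: 23, 61, 81, 103
n = 103; position = n/2 = 51.5.
This falls in the class [6, 9): L = 6, F = 23, f = 38, h = 3.
Median ≈ 6 + ((51.5 − 23) / 38) × 3 = 8.2500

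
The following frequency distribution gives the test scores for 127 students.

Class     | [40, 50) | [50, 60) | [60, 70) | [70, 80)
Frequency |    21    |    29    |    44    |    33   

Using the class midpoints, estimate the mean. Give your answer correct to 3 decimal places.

Midpoints: 45, 55, 65, 75
Σfm = 21×45 + 29×55 + 44×65 + 33×75 = 7875
n = Σf = 127
Mean = 7875 / 127 = 62.0079

62.008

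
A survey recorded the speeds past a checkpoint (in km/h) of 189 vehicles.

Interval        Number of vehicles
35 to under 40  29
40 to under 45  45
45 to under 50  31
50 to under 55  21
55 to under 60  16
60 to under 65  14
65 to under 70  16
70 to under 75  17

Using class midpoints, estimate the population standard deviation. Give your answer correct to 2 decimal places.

Midpoints: 37.5, 42.5, 47.5, 52.5, 57.5, 62.5, 67.5, 72.5
n = 189, Σfm = 9682.5, mean = 51.2302
Σfm² = 519731.25
Σf(m − x̄)² = Σfm² − (Σfm)²/n = 519731.25 − 9682.5²/189 = 23695.2381
Population variance = 23695.2381 / 189 = 125.3716
Standard deviation = √125.3716 = 11.1969

11.20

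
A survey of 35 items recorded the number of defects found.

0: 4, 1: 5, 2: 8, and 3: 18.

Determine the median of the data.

3

Cumulative frequencies: 4, 9, 17, 35
n = 35, so the median is the value in position (n+1)/2 = 18.
Position 18 falls at value 3.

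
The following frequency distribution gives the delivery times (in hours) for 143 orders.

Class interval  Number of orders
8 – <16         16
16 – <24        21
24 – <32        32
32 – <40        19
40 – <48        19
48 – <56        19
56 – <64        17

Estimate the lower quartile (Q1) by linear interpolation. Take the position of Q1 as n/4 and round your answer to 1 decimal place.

23.5

Cumulative frequencies: 16, 37, 69, 88, 107, 126, 143
n = 143; position = n/4 = 35.75.
This falls in the class 16 – <24: L = 16, F = 16, f = 21, h = 8.
Lower quartile ≈ 16 + ((35.75 − 16) / 21) × 8 = 23.5238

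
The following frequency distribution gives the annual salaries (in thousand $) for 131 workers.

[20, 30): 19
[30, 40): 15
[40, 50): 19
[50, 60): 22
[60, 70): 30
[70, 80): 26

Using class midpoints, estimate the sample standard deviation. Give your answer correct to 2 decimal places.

Midpoints: 25, 35, 45, 55, 65, 75
n = 131, Σfm = 6965, mean = 53.1679
Σfm² = 408275
Σf(m − x̄)² = Σfm² − (Σfm)²/n = 408275 − 6965²/131 = 37960.3053
Sample variance = 37960.3053 / 130 = 292.0023
Standard deviation = √292.0023 = 17.0881

17.09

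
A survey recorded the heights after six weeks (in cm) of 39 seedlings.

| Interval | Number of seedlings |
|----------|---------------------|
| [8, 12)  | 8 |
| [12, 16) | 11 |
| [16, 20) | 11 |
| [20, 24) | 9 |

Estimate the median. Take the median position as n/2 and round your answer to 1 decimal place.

16.2

Cumulative frequencies: 8, 19, 30, 39
n = 39; position = n/2 = 19.5.
This falls in the class [16, 20): L = 16, F = 19, f = 11, h = 4.
Median ≈ 16 + ((19.5 − 19) / 11) × 4 = 16.1818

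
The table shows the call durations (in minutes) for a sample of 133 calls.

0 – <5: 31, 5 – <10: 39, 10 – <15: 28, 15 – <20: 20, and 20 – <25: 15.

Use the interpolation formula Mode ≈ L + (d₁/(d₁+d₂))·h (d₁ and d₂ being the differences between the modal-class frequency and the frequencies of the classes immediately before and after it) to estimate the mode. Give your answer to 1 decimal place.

7.1

Modal class: 5 – <10 (highest frequency 39).
d₁ = 39 − 31 = 8, d₂ = 39 − 28 = 11
Mode ≈ 5 + (8/(8+11)) × 5 = 5 + 2.1053 = 7.1053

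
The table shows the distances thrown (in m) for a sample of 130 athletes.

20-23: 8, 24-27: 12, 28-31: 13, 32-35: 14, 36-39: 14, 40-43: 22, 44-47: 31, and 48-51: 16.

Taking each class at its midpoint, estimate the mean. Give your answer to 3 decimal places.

38.238

Midpoints: 21.5, 25.5, 29.5, 33.5, 37.5, 41.5, 45.5, 49.5
Σfm = 8×21.5 + 12×25.5 + 13×29.5 + 14×33.5 + 14×37.5 + 22×41.5 + 31×45.5 + 16×49.5 = 4971
n = Σf = 130
Mean = 4971 / 130 = 38.2385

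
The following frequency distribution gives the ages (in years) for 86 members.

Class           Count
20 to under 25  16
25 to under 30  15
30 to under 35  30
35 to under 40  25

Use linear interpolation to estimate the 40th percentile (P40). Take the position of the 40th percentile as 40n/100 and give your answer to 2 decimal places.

Cumulative frequencies: 16, 31, 61, 86
n = 86; position = 40n/100 = 34.4.
This falls in the class 30 to under 35: L = 30, F = 31, f = 30, h = 5.
40th percentile ≈ 30 + ((34.4 − 31) / 30) × 5 = 30.5667

30.57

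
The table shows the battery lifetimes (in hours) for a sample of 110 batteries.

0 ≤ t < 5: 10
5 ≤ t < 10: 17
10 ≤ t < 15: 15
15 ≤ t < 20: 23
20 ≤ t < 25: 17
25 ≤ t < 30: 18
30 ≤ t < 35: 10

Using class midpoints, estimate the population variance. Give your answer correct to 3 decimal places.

79.967

Midpoints: 2.5, 7.5, 12.5, 17.5, 22.5, 27.5, 32.5
n = 110, Σfm = 1945, mean = 17.6818
Σfm² = 43187.5
Σf(m − x̄)² = Σfm² − (Σfm)²/n = 43187.5 − 1945²/110 = 8796.3636
Population variance = 8796.3636 / 110 = 79.9669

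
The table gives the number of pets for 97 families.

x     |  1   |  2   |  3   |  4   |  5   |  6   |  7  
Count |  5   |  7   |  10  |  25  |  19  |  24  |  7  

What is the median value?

5

Cumulative frequencies: 5, 12, 22, 47, 66, 90, 97
n = 97, so the median is the value in position (n+1)/2 = 49.
Position 49 falls at value 5.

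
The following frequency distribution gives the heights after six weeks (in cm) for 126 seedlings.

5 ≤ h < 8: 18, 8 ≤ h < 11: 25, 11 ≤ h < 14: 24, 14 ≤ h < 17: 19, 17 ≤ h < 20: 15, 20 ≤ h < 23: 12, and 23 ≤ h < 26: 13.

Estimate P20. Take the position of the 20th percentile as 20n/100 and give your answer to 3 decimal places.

8.864

Cumulative frequencies: 18, 43, 67, 86, 101, 113, 126
n = 126; position = 20n/100 = 25.2.
This falls in the class 8 ≤ h < 11: L = 8, F = 18, f = 25, h = 3.
20th percentile ≈ 8 + ((25.2 − 18) / 25) × 3 = 8.8640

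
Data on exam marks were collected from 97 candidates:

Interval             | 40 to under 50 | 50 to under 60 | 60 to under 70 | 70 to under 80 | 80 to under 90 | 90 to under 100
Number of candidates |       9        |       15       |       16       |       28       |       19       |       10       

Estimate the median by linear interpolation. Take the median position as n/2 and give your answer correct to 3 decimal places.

73.036

Cumulative frequencies: 9, 24, 40, 68, 87, 97
n = 97; position = n/2 = 48.5.
This falls in the class 70 to under 80: L = 70, F = 40, f = 28, h = 10.
Median ≈ 70 + ((48.5 − 40) / 28) × 10 = 73.0357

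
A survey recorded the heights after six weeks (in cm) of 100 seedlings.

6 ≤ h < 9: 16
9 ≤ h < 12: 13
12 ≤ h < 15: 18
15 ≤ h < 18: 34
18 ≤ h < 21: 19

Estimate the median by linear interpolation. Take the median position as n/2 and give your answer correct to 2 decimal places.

15.26

Cumulative frequencies: 16, 29, 47, 81, 100
n = 100; position = n/2 = 50.
This falls in the class 15 ≤ h < 18: L = 15, F = 47, f = 34, h = 3.
Median ≈ 15 + ((50 − 47) / 34) × 3 = 15.2647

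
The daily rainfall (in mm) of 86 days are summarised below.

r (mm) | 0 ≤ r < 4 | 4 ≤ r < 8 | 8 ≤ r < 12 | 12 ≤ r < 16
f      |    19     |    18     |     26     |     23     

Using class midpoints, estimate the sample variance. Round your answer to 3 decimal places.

19.640

Midpoints: 2, 6, 10, 14
n = 86, Σfm = 728, mean = 8.4651
Σfm² = 7832
Σf(m − x̄)² = Σfm² − (Σfm)²/n = 7832 − 728²/86 = 1669.3953
Sample variance = 1669.3953 / 85 = 19.6399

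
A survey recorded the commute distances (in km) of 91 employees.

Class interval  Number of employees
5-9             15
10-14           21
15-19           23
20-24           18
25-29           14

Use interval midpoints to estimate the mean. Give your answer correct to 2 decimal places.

16.73

Midpoints: 7, 12, 17, 22, 27
Σfm = 15×7 + 21×12 + 23×17 + 18×22 + 14×27 = 1522
n = Σf = 91
Mean = 1522 / 91 = 16.7253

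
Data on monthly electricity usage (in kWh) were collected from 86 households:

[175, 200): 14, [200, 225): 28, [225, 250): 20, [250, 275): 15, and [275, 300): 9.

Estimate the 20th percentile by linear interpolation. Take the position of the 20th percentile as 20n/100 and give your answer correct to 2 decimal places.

202.86

Cumulative frequencies: 14, 42, 62, 77, 86
n = 86; position = 20n/100 = 17.2.
This falls in the class [200, 225): L = 200, F = 14, f = 28, h = 25.
20th percentile ≈ 200 + ((17.2 − 14) / 28) × 25 = 202.8571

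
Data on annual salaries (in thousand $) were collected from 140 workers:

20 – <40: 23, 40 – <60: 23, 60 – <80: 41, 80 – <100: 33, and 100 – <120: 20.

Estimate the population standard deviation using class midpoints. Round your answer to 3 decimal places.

25.517

Midpoints: 30, 50, 70, 90, 110
n = 140, Σfm = 9880, mean = 70.5714
Σfm² = 788400
Σf(m − x̄)² = Σfm² − (Σfm)²/n = 788400 − 9880²/140 = 91154.2857
Population variance = 91154.2857 / 140 = 651.1020
Standard deviation = √651.1020 = 25.5167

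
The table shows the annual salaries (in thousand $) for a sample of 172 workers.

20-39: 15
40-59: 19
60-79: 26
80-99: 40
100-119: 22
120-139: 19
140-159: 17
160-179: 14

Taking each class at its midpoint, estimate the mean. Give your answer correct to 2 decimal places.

96.24

Midpoints: 29.5, 49.5, 69.5, 89.5, 109.5, 129.5, 149.5, 169.5
Σfm = 15×29.5 + 19×49.5 + 26×69.5 + 40×89.5 + 22×109.5 + 19×129.5 + 17×149.5 + 14×169.5 = 16554
n = Σf = 172
Mean = 16554 / 172 = 96.2442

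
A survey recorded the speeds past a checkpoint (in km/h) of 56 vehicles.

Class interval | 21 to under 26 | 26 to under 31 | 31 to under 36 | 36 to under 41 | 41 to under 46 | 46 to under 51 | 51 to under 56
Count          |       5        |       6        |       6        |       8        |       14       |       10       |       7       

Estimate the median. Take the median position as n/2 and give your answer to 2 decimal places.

Cumulative frequencies: 5, 11, 17, 25, 39, 49, 56
n = 56; position = n/2 = 28.
This falls in the class 41 to under 46: L = 41, F = 25, f = 14, h = 5.
Median ≈ 41 + ((28 − 25) / 14) × 5 = 42.0714

42.07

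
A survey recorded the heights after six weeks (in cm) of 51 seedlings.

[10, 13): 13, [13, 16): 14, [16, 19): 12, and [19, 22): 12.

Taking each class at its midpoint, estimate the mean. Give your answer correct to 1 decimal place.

Midpoints: 11.5, 14.5, 17.5, 20.5
Σfm = 13×11.5 + 14×14.5 + 12×17.5 + 12×20.5 = 808.5
n = Σf = 51
Mean = 808.5 / 51 = 15.8529

15.9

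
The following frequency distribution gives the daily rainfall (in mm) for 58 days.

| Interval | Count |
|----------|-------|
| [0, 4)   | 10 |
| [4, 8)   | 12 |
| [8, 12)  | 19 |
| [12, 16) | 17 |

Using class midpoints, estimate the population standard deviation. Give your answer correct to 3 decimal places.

4.238

Midpoints: 2, 6, 10, 14
n = 58, Σfm = 520, mean = 8.9655
Σfm² = 5704
Σf(m − x̄)² = Σfm² − (Σfm)²/n = 5704 − 520²/58 = 1041.9310
Population variance = 1041.9310 / 58 = 17.9643
Standard deviation = √17.9643 = 4.2384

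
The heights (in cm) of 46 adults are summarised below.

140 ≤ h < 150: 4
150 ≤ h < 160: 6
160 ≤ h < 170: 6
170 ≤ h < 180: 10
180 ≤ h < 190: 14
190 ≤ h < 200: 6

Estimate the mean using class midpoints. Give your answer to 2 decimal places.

174.13

Midpoints: 145, 155, 165, 175, 185, 195
Σfm = 4×145 + 6×155 + 6×165 + 10×175 + 14×185 + 6×195 = 8010
n = Σf = 46
Mean = 8010 / 46 = 174.1304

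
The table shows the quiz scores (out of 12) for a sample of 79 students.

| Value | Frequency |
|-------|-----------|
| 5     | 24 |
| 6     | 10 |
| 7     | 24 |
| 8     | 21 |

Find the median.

Cumulative frequencies: 24, 34, 58, 79
n = 79, so the median is the value in position (n+1)/2 = 40.
Position 40 falls at value 7.

7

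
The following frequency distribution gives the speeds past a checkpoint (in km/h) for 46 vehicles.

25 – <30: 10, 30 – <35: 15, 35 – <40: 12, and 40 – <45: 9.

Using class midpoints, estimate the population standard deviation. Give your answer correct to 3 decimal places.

Midpoints: 27.5, 32.5, 37.5, 42.5
n = 46, Σfm = 1595, mean = 34.6739
Σfm² = 56537.5
Σf(m − x̄)² = Σfm² − (Σfm)²/n = 56537.5 − 1595²/46 = 1232.6087
Population variance = 1232.6087 / 46 = 26.7958
Standard deviation = √26.7958 = 5.1765

5.176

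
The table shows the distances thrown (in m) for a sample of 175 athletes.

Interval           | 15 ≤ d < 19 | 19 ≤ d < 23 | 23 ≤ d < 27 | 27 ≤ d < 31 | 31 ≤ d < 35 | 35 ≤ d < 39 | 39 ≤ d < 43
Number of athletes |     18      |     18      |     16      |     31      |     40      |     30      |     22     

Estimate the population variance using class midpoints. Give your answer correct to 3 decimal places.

53.708

Midpoints: 17, 21, 25, 29, 33, 37, 41
n = 175, Σfm = 5315, mean = 30.3714
Σfm² = 170823
Σf(m − x̄)² = Σfm² − (Σfm)²/n = 170823 − 5315²/175 = 9398.8571
Population variance = 9398.8571 / 175 = 53.7078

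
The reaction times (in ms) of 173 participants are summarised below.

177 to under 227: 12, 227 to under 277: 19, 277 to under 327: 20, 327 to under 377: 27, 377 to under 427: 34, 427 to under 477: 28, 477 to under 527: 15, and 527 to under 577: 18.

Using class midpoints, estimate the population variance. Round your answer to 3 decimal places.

10103.913

Midpoints: 202, 252, 302, 352, 402, 452, 502, 552
n = 173, Σfm = 66546, mean = 384.6590
Σfm² = 27345492
Σf(m − x̄)² = Σfm² − (Σfm)²/n = 27345492 − 66546²/173 = 1747976.8786
Population variance = 1747976.8786 / 173 = 10103.9126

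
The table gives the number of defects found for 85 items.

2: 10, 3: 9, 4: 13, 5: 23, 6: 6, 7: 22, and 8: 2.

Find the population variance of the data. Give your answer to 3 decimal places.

Values: 2, 3, 4, 5, 6, 7, 8
n = 85, Σfx = 420, mean = 4.9412
Σfx² = 2326
Σf(x − x̄)² = Σfx² − (Σfx)²/n = 2326 − 420²/85 = 250.7059
Population variance = 250.7059 / 85 = 2.9495

2.949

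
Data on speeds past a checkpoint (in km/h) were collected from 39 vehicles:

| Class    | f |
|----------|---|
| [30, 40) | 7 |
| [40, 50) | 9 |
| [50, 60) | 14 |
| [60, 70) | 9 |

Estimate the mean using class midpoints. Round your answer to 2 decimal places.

Midpoints: 35, 45, 55, 65
Σfm = 7×35 + 9×45 + 14×55 + 9×65 = 2005
n = Σf = 39
Mean = 2005 / 39 = 51.4103

51.41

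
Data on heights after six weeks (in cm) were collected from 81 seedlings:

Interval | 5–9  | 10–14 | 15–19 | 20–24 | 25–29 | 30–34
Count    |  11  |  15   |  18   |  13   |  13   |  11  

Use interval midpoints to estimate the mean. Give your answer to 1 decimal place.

19.2

Midpoints: 7, 12, 17, 22, 27, 32
Σfm = 11×7 + 15×12 + 18×17 + 13×22 + 13×27 + 11×32 = 1552
n = Σf = 81
Mean = 1552 / 81 = 19.1605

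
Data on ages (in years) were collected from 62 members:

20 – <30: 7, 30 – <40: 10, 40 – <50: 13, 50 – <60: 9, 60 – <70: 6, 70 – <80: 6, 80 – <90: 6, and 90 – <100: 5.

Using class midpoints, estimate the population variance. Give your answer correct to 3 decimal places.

Midpoints: 25, 35, 45, 55, 65, 75, 85, 95
n = 62, Σfm = 3430, mean = 55.3226
Σfm² = 217750
Σf(m − x̄)² = Σfm² − (Σfm)²/n = 217750 − 3430²/62 = 27993.5484
Population variance = 27993.5484 / 62 = 451.5088

451.509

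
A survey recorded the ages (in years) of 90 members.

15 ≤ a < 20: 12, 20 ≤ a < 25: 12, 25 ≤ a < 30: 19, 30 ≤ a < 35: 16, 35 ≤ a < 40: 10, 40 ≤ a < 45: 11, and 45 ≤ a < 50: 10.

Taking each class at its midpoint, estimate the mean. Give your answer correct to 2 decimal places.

Midpoints: 17.5, 22.5, 27.5, 32.5, 37.5, 42.5, 47.5
Σfm = 12×17.5 + 12×22.5 + 19×27.5 + 16×32.5 + 10×37.5 + 11×42.5 + 10×47.5 = 2840
n = Σf = 90
Mean = 2840 / 90 = 31.5556

31.56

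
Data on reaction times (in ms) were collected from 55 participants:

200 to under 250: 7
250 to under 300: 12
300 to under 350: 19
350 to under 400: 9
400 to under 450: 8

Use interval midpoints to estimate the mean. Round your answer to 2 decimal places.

324.09

Midpoints: 225, 275, 325, 375, 425
Σfm = 7×225 + 12×275 + 19×325 + 9×375 + 8×425 = 17825
n = Σf = 55
Mean = 17825 / 55 = 324.0909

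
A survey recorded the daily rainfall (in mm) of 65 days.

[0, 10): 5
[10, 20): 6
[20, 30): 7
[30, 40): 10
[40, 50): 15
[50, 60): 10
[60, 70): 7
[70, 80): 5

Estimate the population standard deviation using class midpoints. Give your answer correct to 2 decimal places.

19.49

Midpoints: 5, 15, 25, 35, 45, 55, 65, 75
n = 65, Σfm = 2695, mean = 41.4615
Σfm² = 136425
Σf(m − x̄)² = Σfm² − (Σfm)²/n = 136425 − 2695²/65 = 24686.1538
Population variance = 24686.1538 / 65 = 379.7870
Standard deviation = √379.7870 = 19.4881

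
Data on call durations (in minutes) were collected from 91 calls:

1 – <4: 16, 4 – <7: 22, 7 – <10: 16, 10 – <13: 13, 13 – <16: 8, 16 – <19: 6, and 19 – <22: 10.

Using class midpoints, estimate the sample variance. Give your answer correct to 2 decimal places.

Midpoints: 2.5, 5.5, 8.5, 11.5, 14.5, 17.5, 20.5
n = 91, Σfm = 872.5, mean = 9.5879
Σfm² = 11362.75
Σf(m − x̄)² = Σfm² − (Σfm)²/n = 11362.75 − 872.5²/91 = 2997.2967
Sample variance = 2997.2967 / 90 = 33.3033

33.30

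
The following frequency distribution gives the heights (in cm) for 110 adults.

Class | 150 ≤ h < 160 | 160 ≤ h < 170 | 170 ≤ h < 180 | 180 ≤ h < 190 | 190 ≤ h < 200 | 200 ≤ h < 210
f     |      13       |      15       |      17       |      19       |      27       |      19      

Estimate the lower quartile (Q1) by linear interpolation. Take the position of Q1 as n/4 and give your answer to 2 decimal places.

Cumulative frequencies: 13, 28, 45, 64, 91, 110
n = 110; position = n/4 = 27.5.
This falls in the class 160 ≤ h < 170: L = 160, F = 13, f = 15, h = 10.
Lower quartile ≈ 160 + ((27.5 − 13) / 15) × 10 = 169.6667

169.67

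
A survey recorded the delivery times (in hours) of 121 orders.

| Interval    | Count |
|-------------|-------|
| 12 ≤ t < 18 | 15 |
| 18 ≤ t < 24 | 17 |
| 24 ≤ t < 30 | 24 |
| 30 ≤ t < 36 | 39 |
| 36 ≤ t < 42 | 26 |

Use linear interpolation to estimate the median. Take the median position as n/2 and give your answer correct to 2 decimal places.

30.69

Cumulative frequencies: 15, 32, 56, 95, 121
n = 121; position = n/2 = 60.5.
This falls in the class 30 ≤ t < 36: L = 30, F = 56, f = 39, h = 6.
Median ≈ 30 + ((60.5 − 56) / 39) × 6 = 30.6923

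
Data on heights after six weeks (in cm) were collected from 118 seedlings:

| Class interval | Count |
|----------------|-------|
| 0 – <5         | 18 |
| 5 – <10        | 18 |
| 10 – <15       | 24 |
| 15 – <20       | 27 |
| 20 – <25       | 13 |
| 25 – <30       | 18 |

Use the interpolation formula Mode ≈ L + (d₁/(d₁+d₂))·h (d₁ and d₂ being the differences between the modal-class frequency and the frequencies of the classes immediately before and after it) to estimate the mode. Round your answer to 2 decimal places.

Modal class: 15 – <20 (highest frequency 27).
d₁ = 27 − 24 = 3, d₂ = 27 − 13 = 14
Mode ≈ 15 + (3/(3+14)) × 5 = 15 + 0.8824 = 15.8824

15.88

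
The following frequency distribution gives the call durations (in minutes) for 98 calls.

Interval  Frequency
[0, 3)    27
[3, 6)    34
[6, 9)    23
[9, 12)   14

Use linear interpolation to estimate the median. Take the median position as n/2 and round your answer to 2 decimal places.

4.94

Cumulative frequencies: 27, 61, 84, 98
n = 98; position = n/2 = 49.
This falls in the class [3, 6): L = 3, F = 27, f = 34, h = 3.
Median ≈ 3 + ((49 − 27) / 34) × 3 = 4.9412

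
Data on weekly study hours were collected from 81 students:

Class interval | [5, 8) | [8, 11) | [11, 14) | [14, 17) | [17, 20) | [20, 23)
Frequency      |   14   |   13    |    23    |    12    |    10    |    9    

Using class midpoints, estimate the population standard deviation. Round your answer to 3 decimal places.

Midpoints: 6.5, 9.5, 12.5, 15.5, 18.5, 21.5
n = 81, Σfm = 1066.5, mean = 13.1667
Σfm² = 15824.25
Σf(m − x̄)² = Σfm² − (Σfm)²/n = 15824.25 − 1066.5²/81 = 1782.0000
Population variance = 1782.0000 / 81 = 22.0000
Standard deviation = √22.0000 = 4.6904

4.690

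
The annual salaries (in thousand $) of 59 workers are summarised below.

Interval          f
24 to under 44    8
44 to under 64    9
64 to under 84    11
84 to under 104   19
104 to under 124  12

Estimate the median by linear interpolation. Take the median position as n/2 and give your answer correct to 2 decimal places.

85.58

Cumulative frequencies: 8, 17, 28, 47, 59
n = 59; position = n/2 = 29.5.
This falls in the class 84 to under 104: L = 84, F = 28, f = 19, h = 20.
Median ≈ 84 + ((29.5 − 28) / 19) × 20 = 85.5789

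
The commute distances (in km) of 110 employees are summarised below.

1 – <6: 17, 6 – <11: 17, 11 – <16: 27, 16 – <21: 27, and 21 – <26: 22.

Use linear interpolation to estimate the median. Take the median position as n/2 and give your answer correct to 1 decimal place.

Cumulative frequencies: 17, 34, 61, 88, 110
n = 110; position = n/2 = 55.
This falls in the class 11 – <16: L = 11, F = 34, f = 27, h = 5.
Median ≈ 11 + ((55 − 34) / 27) × 5 = 14.8889

14.9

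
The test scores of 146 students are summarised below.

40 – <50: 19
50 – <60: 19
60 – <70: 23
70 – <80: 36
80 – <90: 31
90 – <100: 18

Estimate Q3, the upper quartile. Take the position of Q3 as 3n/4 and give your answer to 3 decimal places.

Cumulative frequencies: 19, 38, 61, 97, 128, 146
n = 146; position = 3n/4 = 109.5.
This falls in the class 80 – <90: L = 80, F = 97, f = 31, h = 10.
Upper quartile ≈ 80 + ((109.5 − 97) / 31) × 10 = 84.0323

84.032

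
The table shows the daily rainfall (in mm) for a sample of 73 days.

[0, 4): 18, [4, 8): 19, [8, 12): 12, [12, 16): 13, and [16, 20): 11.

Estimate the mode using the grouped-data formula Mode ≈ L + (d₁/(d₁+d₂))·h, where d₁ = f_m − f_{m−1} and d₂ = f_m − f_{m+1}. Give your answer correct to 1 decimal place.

Modal class: [4, 8) (highest frequency 19).
d₁ = 19 − 18 = 1, d₂ = 19 − 12 = 7
Mode ≈ 4 + (1/(1+7)) × 4 = 4 + 0.5000 = 4.5000

4.5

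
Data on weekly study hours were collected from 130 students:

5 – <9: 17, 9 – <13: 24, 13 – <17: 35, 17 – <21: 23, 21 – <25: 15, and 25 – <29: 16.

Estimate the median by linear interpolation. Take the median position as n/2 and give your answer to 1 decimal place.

15.7

Cumulative frequencies: 17, 41, 76, 99, 114, 130
n = 130; position = n/2 = 65.
This falls in the class 13 – <17: L = 13, F = 41, f = 35, h = 4.
Median ≈ 13 + ((65 − 41) / 35) × 4 = 15.7429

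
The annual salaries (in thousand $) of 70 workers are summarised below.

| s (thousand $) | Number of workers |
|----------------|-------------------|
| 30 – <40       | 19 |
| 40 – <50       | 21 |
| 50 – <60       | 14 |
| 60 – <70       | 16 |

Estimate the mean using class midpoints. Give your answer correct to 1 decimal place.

48.9

Midpoints: 35, 45, 55, 65
Σfm = 19×35 + 21×45 + 14×55 + 16×65 = 3420
n = Σf = 70
Mean = 3420 / 70 = 48.8571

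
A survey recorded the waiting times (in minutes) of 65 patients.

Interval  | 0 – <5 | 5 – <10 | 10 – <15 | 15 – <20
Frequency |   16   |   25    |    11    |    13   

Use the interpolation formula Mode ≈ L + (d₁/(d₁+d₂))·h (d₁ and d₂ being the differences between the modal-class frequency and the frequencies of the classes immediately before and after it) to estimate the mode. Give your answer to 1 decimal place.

7.0

Modal class: 5 – <10 (highest frequency 25).
d₁ = 25 − 16 = 9, d₂ = 25 − 11 = 14
Mode ≈ 5 + (9/(9+14)) × 5 = 5 + 1.9565 = 6.9565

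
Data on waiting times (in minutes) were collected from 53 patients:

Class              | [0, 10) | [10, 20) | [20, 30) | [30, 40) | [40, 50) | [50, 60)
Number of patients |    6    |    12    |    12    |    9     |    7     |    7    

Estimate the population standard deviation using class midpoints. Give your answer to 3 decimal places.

15.568

Midpoints: 5, 15, 25, 35, 45, 55
n = 53, Σfm = 1525, mean = 28.7736
Σfm² = 56725
Σf(m − x̄)² = Σfm² − (Σfm)²/n = 56725 − 1525²/53 = 12845.2830
Population variance = 12845.2830 / 53 = 242.3638
Standard deviation = √242.3638 = 15.5680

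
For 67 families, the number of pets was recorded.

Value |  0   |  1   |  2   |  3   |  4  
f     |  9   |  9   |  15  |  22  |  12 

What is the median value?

3

Cumulative frequencies: 9, 18, 33, 55, 67
n = 67, so the median is the value in position (n+1)/2 = 34.
Position 34 falls at value 3.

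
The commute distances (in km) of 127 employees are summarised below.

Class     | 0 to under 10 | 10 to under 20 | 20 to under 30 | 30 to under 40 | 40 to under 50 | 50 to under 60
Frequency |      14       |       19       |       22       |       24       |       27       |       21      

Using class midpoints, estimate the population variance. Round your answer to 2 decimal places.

257.03

Midpoints: 5, 15, 25, 35, 45, 55
n = 127, Σfm = 4115, mean = 32.4016
Σfm² = 165975
Σf(m − x̄)² = Σfm² − (Σfm)²/n = 165975 − 4115²/127 = 32642.5197
Population variance = 32642.5197 / 127 = 257.0277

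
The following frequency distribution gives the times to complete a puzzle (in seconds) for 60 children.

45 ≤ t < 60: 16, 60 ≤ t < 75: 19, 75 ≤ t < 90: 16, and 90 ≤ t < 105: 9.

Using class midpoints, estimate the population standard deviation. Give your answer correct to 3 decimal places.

Midpoints: 52.5, 67.5, 82.5, 97.5
n = 60, Σfm = 4320, mean = 72.0000
Σfm² = 325125
Σf(m − x̄)² = Σfm² − (Σfm)²/n = 325125 − 4320²/60 = 14085.0000
Population variance = 14085.0000 / 60 = 234.7500
Standard deviation = √234.7500 = 15.3216

15.322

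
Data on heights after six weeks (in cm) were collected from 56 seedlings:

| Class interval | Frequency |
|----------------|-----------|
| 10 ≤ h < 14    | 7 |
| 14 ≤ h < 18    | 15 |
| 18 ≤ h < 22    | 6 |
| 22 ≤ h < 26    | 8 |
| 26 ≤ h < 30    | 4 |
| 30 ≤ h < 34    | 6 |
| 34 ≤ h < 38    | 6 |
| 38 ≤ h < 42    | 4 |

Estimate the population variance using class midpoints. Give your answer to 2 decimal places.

78.32

Midpoints: 12, 16, 20, 24, 28, 32, 36, 40
n = 56, Σfm = 1316, mean = 23.5000
Σfm² = 35312
Σf(m − x̄)² = Σfm² − (Σfm)²/n = 35312 − 1316²/56 = 4386.0000
Population variance = 4386.0000 / 56 = 78.3214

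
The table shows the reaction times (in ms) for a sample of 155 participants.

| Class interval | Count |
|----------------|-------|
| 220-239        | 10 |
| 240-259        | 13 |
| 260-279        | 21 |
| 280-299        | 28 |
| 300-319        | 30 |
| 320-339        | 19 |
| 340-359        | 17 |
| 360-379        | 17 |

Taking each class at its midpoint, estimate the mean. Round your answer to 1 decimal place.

Midpoints: 229.5, 249.5, 269.5, 289.5, 309.5, 329.5, 349.5, 369.5
Σfm = 10×229.5 + 13×249.5 + 21×269.5 + 28×289.5 + 30×309.5 + 19×329.5 + 17×349.5 + 17×369.5 = 47072.5
n = Σf = 155
Mean = 47072.5 / 155 = 303.6935

303.7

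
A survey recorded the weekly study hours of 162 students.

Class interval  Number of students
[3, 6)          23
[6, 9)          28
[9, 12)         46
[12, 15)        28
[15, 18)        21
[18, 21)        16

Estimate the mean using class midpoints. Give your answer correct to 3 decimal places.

11.315

Midpoints: 4.5, 7.5, 10.5, 13.5, 16.5, 19.5
Σfm = 23×4.5 + 28×7.5 + 46×10.5 + 28×13.5 + 21×16.5 + 16×19.5 = 1833
n = Σf = 162
Mean = 1833 / 162 = 11.3148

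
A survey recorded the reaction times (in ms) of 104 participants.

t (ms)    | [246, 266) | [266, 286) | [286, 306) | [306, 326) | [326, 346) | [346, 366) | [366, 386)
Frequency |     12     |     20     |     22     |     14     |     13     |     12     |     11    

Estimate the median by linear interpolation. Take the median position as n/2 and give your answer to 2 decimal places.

304.18

Cumulative frequencies: 12, 32, 54, 68, 81, 93, 104
n = 104; position = n/2 = 52.
This falls in the class [286, 306): L = 286, F = 32, f = 22, h = 20.
Median ≈ 286 + ((52 − 32) / 22) × 20 = 304.1818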